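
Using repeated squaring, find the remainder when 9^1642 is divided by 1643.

9^1 ≡ 9 (mod 1643)
9^2 ≡ 9^2 = 81 ≡ 81 (mod 1643)
9^4 ≡ 81^2 = 6561 ≡ 1632 (mod 1643)
9^8 ≡ 1632^2 = 2663424 ≡ 121 (mod 1643)
9^16 ≡ 121^2 = 14641 ≡ 1497 (mod 1643)
9^32 ≡ 1497^2 = 2241009 ≡ 1600 (mod 1643)
9^64 ≡ 1600^2 = 2560000 ≡ 206 (mod 1643)
9^128 ≡ 206^2 = 42436 ≡ 1361 (mod 1643)
9^256 ≡ 1361^2 = 1852321 ≡ 660 (mod 1643)
9^512 ≡ 660^2 = 435600 ≡ 205 (mod 1643)
9^1024 ≡ 205^2 = 42025 ≡ 950 (mod 1643)
1642 = 1024 + 512 + 64 + 32 + 8 + 2 in binary powers of 2.
So 9^1642 ≡ 950 · 205 · 206 · 1600 · 121 · 81 ≡ 413 (mod 1643).
Since 413 ≠ 1, base 9 is a Fermat witness: 1643 is composite.

413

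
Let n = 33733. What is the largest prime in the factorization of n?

79

33733 = 7 · 4819
4819 = 61 · 79
79 is prime.
So 33733 = 7 · 61 · 79; the largest prime factor is 79.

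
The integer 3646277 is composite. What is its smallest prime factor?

73

3646277 is odd.
Digit sum 35, not divisible by 3.
Ends in 7: not divisible by 5.
7: 3646277 = 7·520896 + 5
11: 3646277 = 11·331479 + 8
13: 3646277 = 13·280482 + 11
17: 3646277 = 17·214486 + 15
19: 3646277 = 19·191909 + 6
23: 3646277 = 23·158533 + 18
29: 3646277 = 29·125733 + 20
31: 3646277 = 31·117621 + 26
37: 3646277 = 37·98548 + 1
41: 3646277 = 41·88933 + 24
43: 3646277 = 43·84797 + 6
47: 3646277 = 47·77580 + 17
53: 3646277 = 53·68797 + 36
59: 3646277 = 59·61801 + 18
61: 3646277 = 61·59775 + 2
67: 3646277 = 67·54422 + 3
71: 3646277 = 71·51356 + 1
73: 3646277 = 73·49949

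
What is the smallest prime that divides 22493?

83

22493 is odd.
Digit sum 20, not divisible by 3.
Ends in 3: not divisible by 5.
7: 22493 = 7·3213 + 2
11: 22493 = 11·2044 + 9
13: 22493 = 13·1730 + 3
17: 22493 = 17·1323 + 2
19: 22493 = 19·1183 + 16
23: 22493 = 23·977 + 22
29: 22493 = 29·775 + 18
31: 22493 = 31·725 + 18
37: 22493 = 37·607 + 34
41: 22493 = 41·548 + 25
43: 22493 = 43·523 + 4
47: 22493 = 47·478 + 27
53: 22493 = 53·424 + 21
59: 22493 = 59·381 + 14
61: 22493 = 61·368 + 45
67: 22493 = 67·335 + 48
71: 22493 = 71·316 + 57
73: 22493 = 73·308 + 9
79: 22493 = 79·284 + 57
83: 22493 = 83·271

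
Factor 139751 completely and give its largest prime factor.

79

139751 = 29 · 4819
4819 = 61 · 79
79 is prime.
So 139751 = 29 · 61 · 79; the largest prime factor is 79.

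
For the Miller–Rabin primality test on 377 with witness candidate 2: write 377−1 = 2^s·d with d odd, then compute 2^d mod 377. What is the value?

345

377 − 1 = 376 = 2^3 · 47, so d = 47.
2^1 ≡ 2 (mod 377)
2^2 ≡ 2^2 = 4 ≡ 4 (mod 377)
2^4 ≡ 4^2 = 16 ≡ 16 (mod 377)
2^8 ≡ 16^2 = 256 ≡ 256 (mod 377)
2^16 ≡ 256^2 = 65536 ≡ 315 (mod 377)
2^32 ≡ 315^2 = 99225 ≡ 74 (mod 377)
47 = 32 + 8 + 4 + 2 + 1 in binary powers of 2.
So 2^47 ≡ 74 · 256 · 16 · 4 · 2 ≡ 345 (mod 377).
Squaring chain: 345 → 270 → 139; never reaches −1, so base 2 is a Miller–Rabin witness that 377 is composite.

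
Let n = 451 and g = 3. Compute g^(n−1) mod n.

3^1 ≡ 3 (mod 451)
3^2 ≡ 3^2 = 9 ≡ 9 (mod 451)
3^4 ≡ 9^2 = 81 ≡ 81 (mod 451)
3^8 ≡ 81^2 = 6561 ≡ 247 (mod 451)
3^16 ≡ 247^2 = 61009 ≡ 124 (mod 451)
3^32 ≡ 124^2 = 15376 ≡ 42 (mod 451)
3^64 ≡ 42^2 = 1764 ≡ 411 (mod 451)
3^128 ≡ 411^2 = 168921 ≡ 247 (mod 451)
3^256 ≡ 247^2 = 61009 ≡ 124 (mod 451)
450 = 256 + 128 + 64 + 2 in binary powers of 2.
So 3^450 ≡ 124 · 247 · 411 · 9 ≡ 419 (mod 451).
Since 419 ≠ 1, base 3 is a Fermat witness: 451 is composite.

419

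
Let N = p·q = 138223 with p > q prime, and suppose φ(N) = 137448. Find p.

φ(n) = (p−1)(q−1) = n − (p+q) + 1, so p + q = 138223 − 137448 + 1 = 776.
p and q are the roots of t² − 776t + 138223 = 0.
Discriminant: 776² − 4·138223 = 602176 − 552892 = 49284; √49284 = 222.
q = (776 − 222)/2 = 277, p = (776 + 222)/2 = 499.
Check: 277 · 499 = 138223.

499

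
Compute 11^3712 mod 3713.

11^1 ≡ 11 (mod 3713)
11^2 ≡ 11^2 = 121 ≡ 121 (mod 3713)
11^4 ≡ 121^2 = 14641 ≡ 3502 (mod 3713)
11^8 ≡ 3502^2 = 12264004 ≡ 3678 (mod 3713)
11^16 ≡ 3678^2 = 13527684 ≡ 1225 (mod 3713)
11^32 ≡ 1225^2 = 1500625 ≡ 573 (mod 3713)
11^64 ≡ 573^2 = 328329 ≡ 1585 (mod 3713)
11^128 ≡ 1585^2 = 2512225 ≡ 2237 (mod 3713)
11^256 ≡ 2237^2 = 5004169 ≡ 2758 (mod 3713)
11^512 ≡ 2758^2 = 7606564 ≡ 2340 (mod 3713)
11^1024 ≡ 2340^2 = 5475600 ≡ 2638 (mod 3713)
11^2048 ≡ 2638^2 = 6959044 ≡ 882 (mod 3713)
3712 = 2048 + 1024 + 512 + 128 in binary powers of 2.
So 11^3712 ≡ 882 · 2638 · 2340 · 2237 ≡ 2453 (mod 3713).
Since 2453 ≠ 1, base 11 is a Fermat witness: 3713 is composite.

2453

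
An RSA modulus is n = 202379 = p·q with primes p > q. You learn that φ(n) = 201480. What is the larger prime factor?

461

φ(n) = (p−1)(q−1) = n − (p+q) + 1, so p + q = 202379 − 201480 + 1 = 900.
p and q are the roots of t² − 900t + 202379 = 0.
Discriminant: 900² − 4·202379 = 810000 − 809516 = 484; √484 = 22.
q = (900 − 22)/2 = 439, p = (900 + 22)/2 = 461.
Check: 439 · 461 = 202379.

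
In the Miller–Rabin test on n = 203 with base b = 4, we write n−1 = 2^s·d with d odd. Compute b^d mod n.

203 − 1 = 202 = 2^1 · 101, so d = 101.
4^1 ≡ 4 (mod 203)
4^2 ≡ 4^2 = 16 ≡ 16 (mod 203)
4^4 ≡ 16^2 = 256 ≡ 53 (mod 203)
4^8 ≡ 53^2 = 2809 ≡ 170 (mod 203)
4^16 ≡ 170^2 = 28900 ≡ 74 (mod 203)
4^32 ≡ 74^2 = 5476 ≡ 198 (mod 203)
4^64 ≡ 198^2 = 39204 ≡ 25 (mod 203)
101 = 64 + 32 + 4 + 1 in binary powers of 2.
So 4^101 ≡ 25 · 198 · 53 · 4 ≡ 93 (mod 203).
Squaring chain: 93; never reaches −1, so base 4 is a Miller–Rabin witness that 203 is composite.

93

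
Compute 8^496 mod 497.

225

8^1 ≡ 8 (mod 497)
8^2 ≡ 8^2 = 64 ≡ 64 (mod 497)
8^4 ≡ 64^2 = 4096 ≡ 120 (mod 497)
8^8 ≡ 120^2 = 14400 ≡ 484 (mod 497)
8^16 ≡ 484^2 = 234256 ≡ 169 (mod 497)
8^32 ≡ 169^2 = 28561 ≡ 232 (mod 497)
8^64 ≡ 232^2 = 53824 ≡ 148 (mod 497)
8^128 ≡ 148^2 = 21904 ≡ 36 (mod 497)
8^256 ≡ 36^2 = 1296 ≡ 302 (mod 497)
496 = 256 + 128 + 64 + 32 + 16 in binary powers of 2.
So 8^496 ≡ 302 · 36 · 148 · 232 · 169 ≡ 225 (mod 497).
Since 225 ≠ 1, base 8 is a Fermat witness: 497 is composite.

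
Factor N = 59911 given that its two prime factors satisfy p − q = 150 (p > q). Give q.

Since p = q + 150, we have 59911 = q(q + 150), so q² + 150q − 59911 = 0.
Discriminant: 150² + 4·59911 = 22500 + 239644 = 262144; √262144 = 512.
q = (−150 + 512)/2 = 181, and p = q + 150 = 331.
Check: 181 · 331 = 59911.

181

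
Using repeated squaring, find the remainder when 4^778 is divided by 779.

674

4^1 ≡ 4 (mod 779)
4^2 ≡ 4^2 = 16 ≡ 16 (mod 779)
4^4 ≡ 16^2 = 256 ≡ 256 (mod 779)
4^8 ≡ 256^2 = 65536 ≡ 100 (mod 779)
4^16 ≡ 100^2 = 10000 ≡ 652 (mod 779)
4^32 ≡ 652^2 = 425104 ≡ 549 (mod 779)
4^64 ≡ 549^2 = 301401 ≡ 707 (mod 779)
4^128 ≡ 707^2 = 499849 ≡ 510 (mod 779)
4^256 ≡ 510^2 = 260100 ≡ 693 (mod 779)
4^512 ≡ 693^2 = 480249 ≡ 385 (mod 779)
778 = 512 + 256 + 8 + 2 in binary powers of 2.
So 4^778 ≡ 385 · 693 · 100 · 16 ≡ 674 (mod 779).
Since 674 ≠ 1, base 4 is a Fermat witness: 779 is composite.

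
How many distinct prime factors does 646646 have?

646646 = 2 · 323323
323323 = 7 · 46189
46189 = 11 · 4199
4199 = 13 · 323
323 = 17 · 19
646646 = 2 · 7 · 11 · 13 · 17 · 19, which has 6 distinct prime factors.

6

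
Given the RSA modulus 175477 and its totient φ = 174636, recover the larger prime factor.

φ(n) = (p−1)(q−1) = n − (p+q) + 1, so p + q = 175477 − 174636 + 1 = 842.
p and q are the roots of t² − 842t + 175477 = 0.
Discriminant: 842² − 4·175477 = 708964 − 701908 = 7056; √7056 = 84.
q = (842 − 84)/2 = 379, p = (842 + 84)/2 = 463.
Check: 379 · 463 = 175477.

463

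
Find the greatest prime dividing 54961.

61

54961 = 17 · 3233
3233 = 53 · 61
61 is prime.
So 54961 = 17 · 53 · 61; the largest prime factor is 61.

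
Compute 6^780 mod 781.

6^1 ≡ 6 (mod 781)
6^2 ≡ 6^2 = 36 ≡ 36 (mod 781)
6^4 ≡ 36^2 = 1296 ≡ 515 (mod 781)
6^8 ≡ 515^2 = 265225 ≡ 466 (mod 781)
6^16 ≡ 466^2 = 217156 ≡ 38 (mod 781)
6^32 ≡ 38^2 = 1444 ≡ 663 (mod 781)
6^64 ≡ 663^2 = 439569 ≡ 647 (mod 781)
6^128 ≡ 647^2 = 418609 ≡ 774 (mod 781)
6^256 ≡ 774^2 = 599076 ≡ 49 (mod 781)
6^512 ≡ 49^2 = 2401 ≡ 58 (mod 781)
780 = 512 + 256 + 8 + 4 in binary powers of 2.
So 6^780 ≡ 58 · 49 · 466 · 515 ≡ 375 (mod 781).
Since 375 ≠ 1, base 6 is a Fermat witness: 781 is composite.

375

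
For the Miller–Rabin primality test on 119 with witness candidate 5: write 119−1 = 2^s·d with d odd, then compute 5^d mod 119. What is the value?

119 − 1 = 118 = 2^1 · 59, so d = 59.
5^1 ≡ 5 (mod 119)
5^2 ≡ 5^2 = 25 ≡ 25 (mod 119)
5^4 ≡ 25^2 = 625 ≡ 30 (mod 119)
5^8 ≡ 30^2 = 900 ≡ 67 (mod 119)
5^16 ≡ 67^2 = 4489 ≡ 86 (mod 119)
5^32 ≡ 86^2 = 7396 ≡ 18 (mod 119)
59 = 32 + 16 + 8 + 2 + 1 in binary powers of 2.
So 5^59 ≡ 18 · 86 · 67 · 25 · 5 ≡ 45 (mod 119).
Squaring chain: 45; never reaches −1, so base 5 is a Miller–Rabin witness that 119 is composite.

45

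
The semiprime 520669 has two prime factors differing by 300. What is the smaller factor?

Since p = q + 300, we have 520669 = q(q + 300), so q² + 300q − 520669 = 0.
Discriminant: 300² + 4·520669 = 90000 + 2082676 = 2172676; √2172676 = 1474.
q = (−300 + 1474)/2 = 587, and p = q + 300 = 887.
Check: 587 · 887 = 520669.

587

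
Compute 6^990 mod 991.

6^1 ≡ 6 (mod 991)
6^2 ≡ 6^2 = 36 ≡ 36 (mod 991)
6^4 ≡ 36^2 = 1296 ≡ 305 (mod 991)
6^8 ≡ 305^2 = 93025 ≡ 862 (mod 991)
6^16 ≡ 862^2 = 743044 ≡ 785 (mod 991)
6^32 ≡ 785^2 = 616225 ≡ 814 (mod 991)
6^64 ≡ 814^2 = 662596 ≡ 608 (mod 991)
6^128 ≡ 608^2 = 369664 ≡ 21 (mod 991)
6^256 ≡ 21^2 = 441 ≡ 441 (mod 991)
6^512 ≡ 441^2 = 194481 ≡ 245 (mod 991)
990 = 512 + 256 + 128 + 64 + 16 + 8 + 4 + 2 in binary powers of 2.
So 6^990 ≡ 245 · 441 · 21 · 608 · 785 · 862 · 305 · 36 ≡ 1 (mod 991).
Since the result is 1, base 6 gives no evidence that 991 is composite.

1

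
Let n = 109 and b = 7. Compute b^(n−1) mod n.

1

7^1 ≡ 7 (mod 109)
7^2 ≡ 7^2 = 49 ≡ 49 (mod 109)
7^4 ≡ 49^2 = 2401 ≡ 3 (mod 109)
7^8 ≡ 3^2 = 9 ≡ 9 (mod 109)
7^16 ≡ 9^2 = 81 ≡ 81 (mod 109)
7^32 ≡ 81^2 = 6561 ≡ 21 (mod 109)
7^64 ≡ 21^2 = 441 ≡ 5 (mod 109)
108 = 64 + 32 + 8 + 4 in binary powers of 2.
So 7^108 ≡ 5 · 21 · 9 · 3 ≡ 1 (mod 109).
Since the result is 1, base 7 gives no evidence that 109 is composite.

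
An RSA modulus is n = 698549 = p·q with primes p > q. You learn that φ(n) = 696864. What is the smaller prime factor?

733

φ(n) = (p−1)(q−1) = n − (p+q) + 1, so p + q = 698549 − 696864 + 1 = 1686.
p and q are the roots of t² − 1686t + 698549 = 0.
Discriminant: 1686² − 4·698549 = 2842596 − 2794196 = 48400; √48400 = 220.
q = (1686 − 220)/2 = 733, p = (1686 + 220)/2 = 953.
Check: 733 · 953 = 698549.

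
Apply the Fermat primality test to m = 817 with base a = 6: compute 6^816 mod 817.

6^1 ≡ 6 (mod 817)
6^2 ≡ 6^2 = 36 ≡ 36 (mod 817)
6^4 ≡ 36^2 = 1296 ≡ 479 (mod 817)
6^8 ≡ 479^2 = 229441 ≡ 681 (mod 817)
6^16 ≡ 681^2 = 463761 ≡ 522 (mod 817)
6^32 ≡ 522^2 = 272484 ≡ 423 (mod 817)
6^64 ≡ 423^2 = 178929 ≡ 6 (mod 817)
6^128 ≡ 6^2 = 36 ≡ 36 (mod 817)
6^256 ≡ 36^2 = 1296 ≡ 479 (mod 817)
6^512 ≡ 479^2 = 229441 ≡ 681 (mod 817)
816 = 512 + 256 + 32 + 16 in binary powers of 2.
So 6^816 ≡ 681 · 479 · 423 · 522 ≡ 87 (mod 817).
Since 87 ≠ 1, base 6 is a Fermat witness: 817 is composite.

87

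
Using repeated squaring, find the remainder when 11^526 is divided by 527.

11^1 ≡ 11 (mod 527)
11^2 ≡ 11^2 = 121 ≡ 121 (mod 527)
11^4 ≡ 121^2 = 14641 ≡ 412 (mod 527)
11^8 ≡ 412^2 = 169744 ≡ 50 (mod 527)
11^16 ≡ 50^2 = 2500 ≡ 392 (mod 527)
11^32 ≡ 392^2 = 153664 ≡ 307 (mod 527)
11^64 ≡ 307^2 = 94249 ≡ 443 (mod 527)
11^128 ≡ 443^2 = 196249 ≡ 205 (mod 527)
11^256 ≡ 205^2 = 42025 ≡ 392 (mod 527)
11^512 ≡ 392^2 = 153664 ≡ 307 (mod 527)
526 = 512 + 8 + 4 + 2 in binary powers of 2.
So 11^526 ≡ 307 · 50 · 412 · 121 ≡ 485 (mod 527).
Since 485 ≠ 1, base 11 is a Fermat witness: 527 is composite.

485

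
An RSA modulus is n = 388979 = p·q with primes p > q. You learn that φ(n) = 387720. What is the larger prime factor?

719

φ(n) = (p−1)(q−1) = n − (p+q) + 1, so p + q = 388979 − 387720 + 1 = 1260.
p and q are the roots of t² − 1260t + 388979 = 0.
Discriminant: 1260² − 4·388979 = 1587600 − 1555916 = 31684; √31684 = 178.
q = (1260 − 178)/2 = 541, p = (1260 + 178)/2 = 719.
Check: 541 · 719 = 388979.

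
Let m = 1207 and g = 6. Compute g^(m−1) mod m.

6^1 ≡ 6 (mod 1207)
6^2 ≡ 6^2 = 36 ≡ 36 (mod 1207)
6^4 ≡ 36^2 = 1296 ≡ 89 (mod 1207)
6^8 ≡ 89^2 = 7921 ≡ 679 (mod 1207)
6^16 ≡ 679^2 = 461041 ≡ 1174 (mod 1207)
6^32 ≡ 1174^2 = 1378276 ≡ 1089 (mod 1207)
6^64 ≡ 1089^2 = 1185921 ≡ 647 (mod 1207)
6^128 ≡ 647^2 = 418609 ≡ 987 (mod 1207)
6^256 ≡ 987^2 = 974169 ≡ 120 (mod 1207)
6^512 ≡ 120^2 = 14400 ≡ 1123 (mod 1207)
6^1024 ≡ 1123^2 = 1261129 ≡ 1021 (mod 1207)
1206 = 1024 + 128 + 32 + 16 + 4 + 2 in binary powers of 2.
So 6^1206 ≡ 1021 · 987 · 1089 · 1174 · 89 · 36 ≡ 535 (mod 1207).
Since 535 ≠ 1, base 6 is a Fermat witness: 1207 is composite.

535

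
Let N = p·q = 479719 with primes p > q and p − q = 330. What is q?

547

Since p = q + 330, we have 479719 = q(q + 330), so q² + 330q − 479719 = 0.
Discriminant: 330² + 4·479719 = 108900 + 1918876 = 2027776; √2027776 = 1424.
q = (−330 + 1424)/2 = 547, and p = q + 330 = 877.
Check: 547 · 877 = 479719.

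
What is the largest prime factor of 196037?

97

196037 = 43 · 4559
4559 = 47 · 97
97 is prime.
So 196037 = 43 · 47 · 97; the largest prime factor is 97.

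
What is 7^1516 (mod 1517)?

7^1 ≡ 7 (mod 1517)
7^2 ≡ 7^2 = 49 ≡ 49 (mod 1517)
7^4 ≡ 49^2 = 2401 ≡ 884 (mod 1517)
7^8 ≡ 884^2 = 781456 ≡ 201 (mod 1517)
7^16 ≡ 201^2 = 40401 ≡ 959 (mod 1517)
7^32 ≡ 959^2 = 919681 ≡ 379 (mod 1517)
7^64 ≡ 379^2 = 143641 ≡ 1043 (mod 1517)
7^128 ≡ 1043^2 = 1087849 ≡ 160 (mod 1517)
7^256 ≡ 160^2 = 25600 ≡ 1328 (mod 1517)
7^512 ≡ 1328^2 = 1763584 ≡ 830 (mod 1517)
7^1024 ≡ 830^2 = 688900 ≡ 182 (mod 1517)
1516 = 1024 + 256 + 128 + 64 + 32 + 8 + 4 in binary powers of 2.
So 7^1516 ≡ 182 · 1328 · 160 · 1043 · 379 · 201 · 884 ≡ 107 (mod 1517).
Since 107 ≠ 1, base 7 is a Fermat witness: 1517 is composite.

107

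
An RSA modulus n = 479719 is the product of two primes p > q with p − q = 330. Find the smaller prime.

Since p = q + 330, we have 479719 = q(q + 330), so q² + 330q − 479719 = 0.
Discriminant: 330² + 4·479719 = 108900 + 1918876 = 2027776; √2027776 = 1424.
q = (−330 + 1424)/2 = 547, and p = q + 330 = 877.
Check: 547 · 877 = 479719.

547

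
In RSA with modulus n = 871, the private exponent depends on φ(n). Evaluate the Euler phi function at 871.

Factor: 871 = 13 · 67.
φ(871) = (13−1) · (67−1) = 12 · 66 = 792.

792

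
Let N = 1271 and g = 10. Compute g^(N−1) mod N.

780

10^1 ≡ 10 (mod 1271)
10^2 ≡ 10^2 = 100 ≡ 100 (mod 1271)
10^4 ≡ 100^2 = 10000 ≡ 1103 (mod 1271)
10^8 ≡ 1103^2 = 1216609 ≡ 262 (mod 1271)
10^16 ≡ 262^2 = 68644 ≡ 10 (mod 1271)
10^32 ≡ 10^2 = 100 ≡ 100 (mod 1271)
10^64 ≡ 100^2 = 10000 ≡ 1103 (mod 1271)
10^128 ≡ 1103^2 = 1216609 ≡ 262 (mod 1271)
10^256 ≡ 262^2 = 68644 ≡ 10 (mod 1271)
10^512 ≡ 10^2 = 100 ≡ 100 (mod 1271)
10^1024 ≡ 100^2 = 10000 ≡ 1103 (mod 1271)
1270 = 1024 + 128 + 64 + 32 + 16 + 4 + 2 in binary powers of 2.
So 10^1270 ≡ 1103 · 262 · 1103 · 100 · 10 · 1103 · 100 ≡ 780 (mod 1271).
Since 780 ≠ 1, base 10 is a Fermat witness: 1271 is composite.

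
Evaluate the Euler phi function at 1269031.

Factor: 1269031 = 59 · 137 · 157.
φ(1269031) = (59−1) · (137−1) · (157−1) = 58 · 136 · 156 = 1230528.

1230528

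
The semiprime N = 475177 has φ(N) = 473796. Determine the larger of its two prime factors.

739

φ(n) = (p−1)(q−1) = n − (p+q) + 1, so p + q = 475177 − 473796 + 1 = 1382.
p and q are the roots of t² − 1382t + 475177 = 0.
Discriminant: 1382² − 4·475177 = 1909924 − 1900708 = 9216; √9216 = 96.
q = (1382 − 96)/2 = 643, p = (1382 + 96)/2 = 739.
Check: 643 · 739 = 475177.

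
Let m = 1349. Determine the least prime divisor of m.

19

1349 is odd.
Digit sum 17, not divisible by 3.
Ends in 9: not divisible by 5.
7: 1349 = 7·192 + 5
11: 1349 = 11·122 + 7
13: 1349 = 13·103 + 10
17: 1349 = 17·79 + 6
19: 1349 = 19·71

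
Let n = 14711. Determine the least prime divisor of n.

14711 is odd.
Digit sum 14, not divisible by 3.
Ends in 1: not divisible by 5.
7: 14711 = 7·2101 + 4
11: 14711 = 11·1337 + 4
13: 14711 = 13·1131 + 8
17: 14711 = 17·865 + 6
19: 14711 = 19·774 + 5
23: 14711 = 23·639 + 14
29: 14711 = 29·507 + 8
31: 14711 = 31·474 + 17
37: 14711 = 37·397 + 22
41: 14711 = 41·358 + 33
43: 14711 = 43·342 + 5
47: 14711 = 47·313

47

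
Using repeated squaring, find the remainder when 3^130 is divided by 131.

1

3^1 ≡ 3 (mod 131)
3^2 ≡ 3^2 = 9 ≡ 9 (mod 131)
3^4 ≡ 9^2 = 81 ≡ 81 (mod 131)
3^8 ≡ 81^2 = 6561 ≡ 11 (mod 131)
3^16 ≡ 11^2 = 121 ≡ 121 (mod 131)
3^32 ≡ 121^2 = 14641 ≡ 100 (mod 131)
3^64 ≡ 100^2 = 10000 ≡ 44 (mod 131)
3^128 ≡ 44^2 = 1936 ≡ 102 (mod 131)
130 = 128 + 2 in binary powers of 2.
So 3^130 ≡ 102 · 9 ≡ 1 (mod 131).
Since the result is 1, base 3 gives no evidence that 131 is composite.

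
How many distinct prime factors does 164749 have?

164749 = 13 · 12673
12673 = 19 · 667
667 = 23 · 29
164749 = 13 · 19 · 23 · 29, which has 4 distinct prime factors.

4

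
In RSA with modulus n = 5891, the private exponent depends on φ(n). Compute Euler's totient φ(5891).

Factor: 5891 = 43 · 137.
φ(5891) = (43−1) · (137−1) = 42 · 136 = 5712.

5712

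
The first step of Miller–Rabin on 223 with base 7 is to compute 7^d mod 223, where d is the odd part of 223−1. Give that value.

1

223 − 1 = 222 = 2^1 · 111, so d = 111.
7^1 ≡ 7 (mod 223)
7^2 ≡ 7^2 = 49 ≡ 49 (mod 223)
7^4 ≡ 49^2 = 2401 ≡ 171 (mod 223)
7^8 ≡ 171^2 = 29241 ≡ 28 (mod 223)
7^16 ≡ 28^2 = 784 ≡ 115 (mod 223)
7^32 ≡ 115^2 = 13225 ≡ 68 (mod 223)
7^64 ≡ 68^2 = 4624 ≡ 164 (mod 223)
111 = 64 + 32 + 8 + 4 + 2 + 1 in binary powers of 2.
So 7^111 ≡ 164 · 68 · 28 · 171 · 49 · 7 ≡ 1 (mod 223).
Since 7^d ≡ 1 (mod 223), base 7 does not prove 223 composite.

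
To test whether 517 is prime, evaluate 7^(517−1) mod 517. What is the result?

455

7^1 ≡ 7 (mod 517)
7^2 ≡ 7^2 = 49 ≡ 49 (mod 517)
7^4 ≡ 49^2 = 2401 ≡ 333 (mod 517)
7^8 ≡ 333^2 = 110889 ≡ 251 (mod 517)
7^16 ≡ 251^2 = 63001 ≡ 444 (mod 517)
7^32 ≡ 444^2 = 197136 ≡ 159 (mod 517)
7^64 ≡ 159^2 = 25281 ≡ 465 (mod 517)
7^128 ≡ 465^2 = 216225 ≡ 119 (mod 517)
7^256 ≡ 119^2 = 14161 ≡ 202 (mod 517)
7^512 ≡ 202^2 = 40804 ≡ 478 (mod 517)
516 = 512 + 4 in binary powers of 2.
So 7^516 ≡ 478 · 333 ≡ 455 (mod 517).
Since 455 ≠ 1, base 7 is a Fermat witness: 517 is composite.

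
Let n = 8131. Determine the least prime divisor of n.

8131 is odd.
Digit sum 13, not divisible by 3.
Ends in 1: not divisible by 5.
7: 8131 = 7·1161 + 4
11: 8131 = 11·739 + 2
13: 8131 = 13·625 + 6
17: 8131 = 17·478 + 5
19: 8131 = 19·427 + 18
23: 8131 = 23·353 + 12
29: 8131 = 29·280 + 11
31: 8131 = 31·262 + 9
37: 8131 = 37·219 + 28
41: 8131 = 41·198 + 13
43: 8131 = 43·189 + 4
47: 8131 = 47·173

47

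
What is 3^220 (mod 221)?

3^1 ≡ 3 (mod 221)
3^2 ≡ 3^2 = 9 ≡ 9 (mod 221)
3^4 ≡ 9^2 = 81 ≡ 81 (mod 221)
3^8 ≡ 81^2 = 6561 ≡ 152 (mod 221)
3^16 ≡ 152^2 = 23104 ≡ 120 (mod 221)
3^32 ≡ 120^2 = 14400 ≡ 35 (mod 221)
3^64 ≡ 35^2 = 1225 ≡ 120 (mod 221)
3^128 ≡ 120^2 = 14400 ≡ 35 (mod 221)
220 = 128 + 64 + 16 + 8 + 4 in binary powers of 2.
So 3^220 ≡ 35 · 120 · 120 · 152 · 81 ≡ 55 (mod 221).
Since 55 ≠ 1, base 3 is a Fermat witness: 221 is composite.

55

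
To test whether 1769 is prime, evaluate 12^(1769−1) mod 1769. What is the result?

1306

12^1 ≡ 12 (mod 1769)
12^2 ≡ 12^2 = 144 ≡ 144 (mod 1769)
12^4 ≡ 144^2 = 20736 ≡ 1277 (mod 1769)
12^8 ≡ 1277^2 = 1630729 ≡ 1480 (mod 1769)
12^16 ≡ 1480^2 = 2190400 ≡ 378 (mod 1769)
12^32 ≡ 378^2 = 142884 ≡ 1364 (mod 1769)
12^64 ≡ 1364^2 = 1860496 ≡ 1277 (mod 1769)
12^128 ≡ 1277^2 = 1630729 ≡ 1480 (mod 1769)
12^256 ≡ 1480^2 = 2190400 ≡ 378 (mod 1769)
12^512 ≡ 378^2 = 142884 ≡ 1364 (mod 1769)
12^1024 ≡ 1364^2 = 1860496 ≡ 1277 (mod 1769)
1768 = 1024 + 512 + 128 + 64 + 32 + 8 in binary powers of 2.
So 12^1768 ≡ 1277 · 1364 · 1480 · 1277 · 1364 · 1480 ≡ 1306 (mod 1769).
Since 1306 ≠ 1, base 12 is a Fermat witness: 1769 is composite.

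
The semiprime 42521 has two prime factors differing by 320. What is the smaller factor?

101

Since p = q + 320, we have 42521 = q(q + 320), so q² + 320q − 42521 = 0.
Discriminant: 320² + 4·42521 = 102400 + 170084 = 272484; √272484 = 522.
q = (−320 + 522)/2 = 101, and p = q + 320 = 421.
Check: 101 · 421 = 42521.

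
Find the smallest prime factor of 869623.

29

869623 is odd.
Digit sum 34, not divisible by 3.
Ends in 3: not divisible by 5.
7: 869623 = 7·124231 + 6
11: 869623 = 11·79056 + 7
13: 869623 = 13·66894 + 1
17: 869623 = 17·51154 + 5
19: 869623 = 19·45769 + 12
23: 869623 = 23·37809 + 16
29: 869623 = 29·29987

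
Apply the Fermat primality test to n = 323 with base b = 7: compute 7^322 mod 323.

7^1 ≡ 7 (mod 323)
7^2 ≡ 7^2 = 49 ≡ 49 (mod 323)
7^4 ≡ 49^2 = 2401 ≡ 140 (mod 323)
7^8 ≡ 140^2 = 19600 ≡ 220 (mod 323)
7^16 ≡ 220^2 = 48400 ≡ 273 (mod 323)
7^32 ≡ 273^2 = 74529 ≡ 239 (mod 323)
7^64 ≡ 239^2 = 57121 ≡ 273 (mod 323)
7^128 ≡ 273^2 = 74529 ≡ 239 (mod 323)
7^256 ≡ 239^2 = 57121 ≡ 273 (mod 323)
322 = 256 + 64 + 2 in binary powers of 2.
So 7^322 ≡ 273 · 273 · 49 ≡ 83 (mod 323).
Since 83 ≠ 1, base 7 is a Fermat witness: 323 is composite.

83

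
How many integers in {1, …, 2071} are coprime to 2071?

Factor: 2071 = 19 · 109.
φ(2071) = (19−1) · (109−1) = 18 · 108 = 1944.

1944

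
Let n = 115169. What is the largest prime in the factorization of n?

53

115169 = 41 · 2809
2809 = 53 · 53
53 = 53 · 1
So 115169 = 41 · 53^2; the largest prime factor is 53.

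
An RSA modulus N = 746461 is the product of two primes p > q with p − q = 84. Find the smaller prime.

Since p = q + 84, we have 746461 = q(q + 84), so q² + 84q − 746461 = 0.
Discriminant: 84² + 4·746461 = 7056 + 2985844 = 2992900; √2992900 = 1730.
q = (−84 + 1730)/2 = 823, and p = q + 84 = 907.
Check: 823 · 907 = 746461.

823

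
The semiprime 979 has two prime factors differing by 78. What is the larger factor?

89

Since p = q + 78, we have 979 = q(q + 78), so q² + 78q − 979 = 0.
Discriminant: 78² + 4·979 = 6084 + 3916 = 10000; √10000 = 100.
q = (−78 + 100)/2 = 11, and p = q + 78 = 89.
Check: 11 · 89 = 979.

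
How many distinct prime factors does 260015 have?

260015 = 5 · 52003
52003 = 7 · 7429
7429 = 17 · 437
437 = 19 · 23
260015 = 5 · 7 · 17 · 19 · 23, which has 5 distinct prime factors.

5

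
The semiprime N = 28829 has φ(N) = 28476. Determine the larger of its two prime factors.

227

φ(n) = (p−1)(q−1) = n − (p+q) + 1, so p + q = 28829 − 28476 + 1 = 354.
p and q are the roots of t² − 354t + 28829 = 0.
Discriminant: 354² − 4·28829 = 125316 − 115316 = 10000; √10000 = 100.
q = (354 − 100)/2 = 127, p = (354 + 100)/2 = 227.
Check: 127 · 227 = 28829.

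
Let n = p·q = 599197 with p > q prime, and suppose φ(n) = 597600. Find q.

601

φ(n) = (p−1)(q−1) = n − (p+q) + 1, so p + q = 599197 − 597600 + 1 = 1598.
p and q are the roots of t² − 1598t + 599197 = 0.
Discriminant: 1598² − 4·599197 = 2553604 − 2396788 = 156816; √156816 = 396.
q = (1598 − 396)/2 = 601, p = (1598 + 396)/2 = 997.
Check: 601 · 997 = 599197.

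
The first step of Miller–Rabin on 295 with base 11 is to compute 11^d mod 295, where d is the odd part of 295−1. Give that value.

56

295 − 1 = 294 = 2^1 · 147, so d = 147.
11^1 ≡ 11 (mod 295)
11^2 ≡ 11^2 = 121 ≡ 121 (mod 295)
11^4 ≡ 121^2 = 14641 ≡ 186 (mod 295)
11^8 ≡ 186^2 = 34596 ≡ 81 (mod 295)
11^16 ≡ 81^2 = 6561 ≡ 71 (mod 295)
11^32 ≡ 71^2 = 5041 ≡ 26 (mod 295)
11^64 ≡ 26^2 = 676 ≡ 86 (mod 295)
11^128 ≡ 86^2 = 7396 ≡ 21 (mod 295)
147 = 128 + 16 + 2 + 1 in binary powers of 2.
So 11^147 ≡ 21 · 71 · 121 · 11 ≡ 56 (mod 295).
Squaring chain: 56; never reaches −1, so base 11 is a Miller–Rabin witness that 295 is composite.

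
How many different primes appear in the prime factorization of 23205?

23205 = 3 · 7735
7735 = 5 · 1547
1547 = 7 · 221
221 = 13 · 17
23205 = 3 · 5 · 7 · 13 · 17, which has 5 distinct prime factors.

5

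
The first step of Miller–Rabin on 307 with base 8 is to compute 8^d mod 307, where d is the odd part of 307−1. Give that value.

307 − 1 = 306 = 2^1 · 153, so d = 153.
8^1 ≡ 8 (mod 307)
8^2 ≡ 8^2 = 64 ≡ 64 (mod 307)
8^4 ≡ 64^2 = 4096 ≡ 105 (mod 307)
8^8 ≡ 105^2 = 11025 ≡ 280 (mod 307)
8^16 ≡ 280^2 = 78400 ≡ 115 (mod 307)
8^32 ≡ 115^2 = 13225 ≡ 24 (mod 307)
8^64 ≡ 24^2 = 576 ≡ 269 (mod 307)
8^128 ≡ 269^2 = 72361 ≡ 216 (mod 307)
153 = 128 + 16 + 8 + 1 in binary powers of 2.
So 8^153 ≡ 216 · 115 · 280 · 8 ≡ 306 (mod 307).
Since 8^d ≡ 306 (mod 307), base 8 does not prove 307 composite.

306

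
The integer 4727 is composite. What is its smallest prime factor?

4727 is odd.
Digit sum 20, not divisible by 3.
Ends in 7: not divisible by 5.
7: 4727 = 7·675 + 2
11: 4727 = 11·429 + 8
13: 4727 = 13·363 + 8
17: 4727 = 17·278 + 1
19: 4727 = 19·248 + 15
23: 4727 = 23·205 + 12
29: 4727 = 29·163

29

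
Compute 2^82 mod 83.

1

2^1 ≡ 2 (mod 83)
2^2 ≡ 2^2 = 4 ≡ 4 (mod 83)
2^4 ≡ 4^2 = 16 ≡ 16 (mod 83)
2^8 ≡ 16^2 = 256 ≡ 7 (mod 83)
2^16 ≡ 7^2 = 49 ≡ 49 (mod 83)
2^32 ≡ 49^2 = 2401 ≡ 77 (mod 83)
2^64 ≡ 77^2 = 5929 ≡ 36 (mod 83)
82 = 64 + 16 + 2 in binary powers of 2.
So 2^82 ≡ 36 · 49 · 4 ≡ 1 (mod 83).
Since the result is 1, base 2 gives no evidence that 83 is composite.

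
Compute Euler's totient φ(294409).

Factor: 294409 = 37 · 73 · 109.
φ(294409) = (37−1) · (73−1) · (109−1) = 36 · 72 · 108 = 279936.

279936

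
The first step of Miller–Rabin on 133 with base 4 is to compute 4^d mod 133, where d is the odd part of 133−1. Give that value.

133 − 1 = 132 = 2^2 · 33, so d = 33.
4^1 ≡ 4 (mod 133)
4^2 ≡ 4^2 = 16 ≡ 16 (mod 133)
4^4 ≡ 16^2 = 256 ≡ 123 (mod 133)
4^8 ≡ 123^2 = 15129 ≡ 100 (mod 133)
4^16 ≡ 100^2 = 10000 ≡ 25 (mod 133)
4^32 ≡ 25^2 = 625 ≡ 93 (mod 133)
33 = 32 + 1 in binary powers of 2.
So 4^33 ≡ 93 · 4 ≡ 106 (mod 133).
Squaring chain: 106 → 64; never reaches −1, so base 4 is a Miller–Rabin witness that 133 is composite.

106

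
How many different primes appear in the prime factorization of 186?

186 = 2 · 93
93 = 3 · 31
186 = 2 · 3 · 31, which has 3 distinct prime factors.

3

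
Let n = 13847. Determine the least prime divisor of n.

61

13847 is odd.
Digit sum 23, not divisible by 3.
Ends in 7: not divisible by 5.
7: 13847 = 7·1978 + 1
11: 13847 = 11·1258 + 9
13: 13847 = 13·1065 + 2
17: 13847 = 17·814 + 9
19: 13847 = 19·728 + 15
23: 13847 = 23·602 + 1
29: 13847 = 29·477 + 14
31: 13847 = 31·446 + 21
37: 13847 = 37·374 + 9
41: 13847 = 41·337 + 30
43: 13847 = 43·322 + 1
47: 13847 = 47·294 + 29
53: 13847 = 53·261 + 14
59: 13847 = 59·234 + 41
61: 13847 = 61·227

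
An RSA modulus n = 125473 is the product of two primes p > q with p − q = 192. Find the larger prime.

463

Since p = q + 192, we have 125473 = q(q + 192), so q² + 192q − 125473 = 0.
Discriminant: 192² + 4·125473 = 36864 + 501892 = 538756; √538756 = 734.
q = (−192 + 734)/2 = 271, and p = q + 192 = 463.
Check: 271 · 463 = 125473.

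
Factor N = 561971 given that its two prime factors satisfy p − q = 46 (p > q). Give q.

Since p = q + 46, we have 561971 = q(q + 46), so q² + 46q − 561971 = 0.
Discriminant: 46² + 4·561971 = 2116 + 2247884 = 2250000; √2250000 = 1500.
q = (−46 + 1500)/2 = 727, and p = q + 46 = 773.
Check: 727 · 773 = 561971.

727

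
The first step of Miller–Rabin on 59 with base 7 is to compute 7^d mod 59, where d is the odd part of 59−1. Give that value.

59 − 1 = 58 = 2^1 · 29, so d = 29.
7^1 ≡ 7 (mod 59)
7^2 ≡ 7^2 = 49 ≡ 49 (mod 59)
7^4 ≡ 49^2 = 2401 ≡ 41 (mod 59)
7^8 ≡ 41^2 = 1681 ≡ 29 (mod 59)
7^16 ≡ 29^2 = 841 ≡ 15 (mod 59)
29 = 16 + 8 + 4 + 1 in binary powers of 2.
So 7^29 ≡ 15 · 29 · 41 · 7 ≡ 1 (mod 59).
Since 7^d ≡ 1 (mod 59), base 7 does not prove 59 composite.

1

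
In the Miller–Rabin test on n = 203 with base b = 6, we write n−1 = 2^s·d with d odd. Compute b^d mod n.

13

203 − 1 = 202 = 2^1 · 101, so d = 101.
6^1 ≡ 6 (mod 203)
6^2 ≡ 6^2 = 36 ≡ 36 (mod 203)
6^4 ≡ 36^2 = 1296 ≡ 78 (mod 203)
6^8 ≡ 78^2 = 6084 ≡ 197 (mod 203)
6^16 ≡ 197^2 = 38809 ≡ 36 (mod 203)
6^32 ≡ 36^2 = 1296 ≡ 78 (mod 203)
6^64 ≡ 78^2 = 6084 ≡ 197 (mod 203)
101 = 64 + 32 + 4 + 1 in binary powers of 2.
So 6^101 ≡ 197 · 78 · 78 · 6 ≡ 13 (mod 203).
Squaring chain: 13; never reaches −1, so base 6 is a Miller–Rabin witness that 203 is composite.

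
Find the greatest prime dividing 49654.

61

49654 = 2 · 24827
24827 = 11 · 2257
2257 = 37 · 61
61 is prime.
So 49654 = 2 · 11 · 37 · 61; the largest prime factor is 61.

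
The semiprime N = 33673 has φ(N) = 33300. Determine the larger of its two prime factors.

223

φ(n) = (p−1)(q−1) = n − (p+q) + 1, so p + q = 33673 − 33300 + 1 = 374.
p and q are the roots of t² − 374t + 33673 = 0.
Discriminant: 374² − 4·33673 = 139876 − 134692 = 5184; √5184 = 72.
q = (374 − 72)/2 = 151, p = (374 + 72)/2 = 223.
Check: 151 · 223 = 33673.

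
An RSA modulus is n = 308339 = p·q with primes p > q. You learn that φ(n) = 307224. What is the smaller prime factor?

503

φ(n) = (p−1)(q−1) = n − (p+q) + 1, so p + q = 308339 − 307224 + 1 = 1116.
p and q are the roots of t² − 1116t + 308339 = 0.
Discriminant: 1116² − 4·308339 = 1245456 − 1233356 = 12100; √12100 = 110.
q = (1116 − 110)/2 = 503, p = (1116 + 110)/2 = 613.
Check: 503 · 613 = 308339.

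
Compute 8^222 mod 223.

8^1 ≡ 8 (mod 223)
8^2 ≡ 8^2 = 64 ≡ 64 (mod 223)
8^4 ≡ 64^2 = 4096 ≡ 82 (mod 223)
8^8 ≡ 82^2 = 6724 ≡ 34 (mod 223)
8^16 ≡ 34^2 = 1156 ≡ 41 (mod 223)
8^32 ≡ 41^2 = 1681 ≡ 120 (mod 223)
8^64 ≡ 120^2 = 14400 ≡ 128 (mod 223)
8^128 ≡ 128^2 = 16384 ≡ 105 (mod 223)
222 = 128 + 64 + 16 + 8 + 4 + 2 in binary powers of 2.
So 8^222 ≡ 105 · 128 · 41 · 34 · 82 · 64 ≡ 1 (mod 223).
Since the result is 1, base 8 gives no evidence that 223 is composite.

1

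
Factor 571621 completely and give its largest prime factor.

571621 = 71 · 8051
8051 = 83 · 97
97 is prime.
So 571621 = 71 · 83 · 97; the largest prime factor is 97.

97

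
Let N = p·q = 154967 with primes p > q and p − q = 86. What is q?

Since p = q + 86, we have 154967 = q(q + 86), so q² + 86q − 154967 = 0.
Discriminant: 86² + 4·154967 = 7396 + 619868 = 627264; √627264 = 792.
q = (−86 + 792)/2 = 353, and p = q + 86 = 439.
Check: 353 · 439 = 154967.

353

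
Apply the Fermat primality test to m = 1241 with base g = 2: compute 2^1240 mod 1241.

1004

2^1 ≡ 2 (mod 1241)
2^2 ≡ 2^2 = 4 ≡ 4 (mod 1241)
2^4 ≡ 4^2 = 16 ≡ 16 (mod 1241)
2^8 ≡ 16^2 = 256 ≡ 256 (mod 1241)
2^16 ≡ 256^2 = 65536 ≡ 1004 (mod 1241)
2^32 ≡ 1004^2 = 1008016 ≡ 324 (mod 1241)
2^64 ≡ 324^2 = 104976 ≡ 732 (mod 1241)
2^128 ≡ 732^2 = 535824 ≡ 953 (mod 1241)
2^256 ≡ 953^2 = 908209 ≡ 1038 (mod 1241)
2^512 ≡ 1038^2 = 1077444 ≡ 256 (mod 1241)
2^1024 ≡ 256^2 = 65536 ≡ 1004 (mod 1241)
1240 = 1024 + 128 + 64 + 16 + 8 in binary powers of 2.
So 2^1240 ≡ 1004 · 953 · 732 · 1004 · 256 ≡ 1004 (mod 1241).
Since 1004 ≠ 1, base 2 is a Fermat witness: 1241 is composite.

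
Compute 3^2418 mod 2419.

501

3^1 ≡ 3 (mod 2419)
3^2 ≡ 3^2 = 9 ≡ 9 (mod 2419)
3^4 ≡ 9^2 = 81 ≡ 81 (mod 2419)
3^8 ≡ 81^2 = 6561 ≡ 1723 (mod 2419)
3^16 ≡ 1723^2 = 2968729 ≡ 616 (mod 2419)
3^32 ≡ 616^2 = 379456 ≡ 2092 (mod 2419)
3^64 ≡ 2092^2 = 4376464 ≡ 493 (mod 2419)
3^128 ≡ 493^2 = 243049 ≡ 1149 (mod 2419)
3^256 ≡ 1149^2 = 1320201 ≡ 1846 (mod 2419)
3^512 ≡ 1846^2 = 3407716 ≡ 1764 (mod 2419)
3^1024 ≡ 1764^2 = 3111696 ≡ 862 (mod 2419)
3^2048 ≡ 862^2 = 743044 ≡ 411 (mod 2419)
2418 = 2048 + 256 + 64 + 32 + 16 + 2 in binary powers of 2.
So 3^2418 ≡ 411 · 1846 · 493 · 2092 · 616 · 9 ≡ 501 (mod 2419).
Since 501 ≠ 1, base 3 is a Fermat witness: 2419 is composite.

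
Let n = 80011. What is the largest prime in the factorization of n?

89

80011 = 29 · 2759
2759 = 31 · 89
89 is prime.
So 80011 = 29 · 31 · 89; the largest prime factor is 89.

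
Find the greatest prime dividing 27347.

27347 = 23 · 1189
1189 = 29 · 41
41 is prime.
So 27347 = 23 · 29 · 41; the largest prime factor is 41.

41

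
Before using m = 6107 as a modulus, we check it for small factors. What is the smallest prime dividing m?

6107 is odd.
Digit sum 14, not divisible by 3.
Ends in 7: not divisible by 5.
7: 6107 = 7·872 + 3
11: 6107 = 11·555 + 2
13: 6107 = 13·469 + 10
17: 6107 = 17·359 + 4
19: 6107 = 19·321 + 8
23: 6107 = 23·265 + 12
29: 6107 = 29·210 + 17
31: 6107 = 31·197

31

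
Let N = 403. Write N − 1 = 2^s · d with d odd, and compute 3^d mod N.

170

403 − 1 = 402 = 2^1 · 201, so d = 201.
3^1 ≡ 3 (mod 403)
3^2 ≡ 3^2 = 9 ≡ 9 (mod 403)
3^4 ≡ 9^2 = 81 ≡ 81 (mod 403)
3^8 ≡ 81^2 = 6561 ≡ 113 (mod 403)
3^16 ≡ 113^2 = 12769 ≡ 276 (mod 403)
3^32 ≡ 276^2 = 76176 ≡ 9 (mod 403)
3^64 ≡ 9^2 = 81 ≡ 81 (mod 403)
3^128 ≡ 81^2 = 6561 ≡ 113 (mod 403)
201 = 128 + 64 + 8 + 1 in binary powers of 2.
So 3^201 ≡ 113 · 81 · 113 · 3 ≡ 170 (mod 403).
Squaring chain: 170; never reaches −1, so base 3 is a Miller–Rabin witness that 403 is composite.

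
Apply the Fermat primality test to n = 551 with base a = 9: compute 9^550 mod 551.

123

9^1 ≡ 9 (mod 551)
9^2 ≡ 9^2 = 81 ≡ 81 (mod 551)
9^4 ≡ 81^2 = 6561 ≡ 500 (mod 551)
9^8 ≡ 500^2 = 250000 ≡ 397 (mod 551)
9^16 ≡ 397^2 = 157609 ≡ 23 (mod 551)
9^32 ≡ 23^2 = 529 ≡ 529 (mod 551)
9^64 ≡ 529^2 = 279841 ≡ 484 (mod 551)
9^128 ≡ 484^2 = 234256 ≡ 81 (mod 551)
9^256 ≡ 81^2 = 6561 ≡ 500 (mod 551)
9^512 ≡ 500^2 = 250000 ≡ 397 (mod 551)
550 = 512 + 32 + 4 + 2 in binary powers of 2.
So 9^550 ≡ 397 · 529 · 500 · 81 ≡ 123 (mod 551).
Since 123 ≠ 1, base 9 is a Fermat witness: 551 is composite.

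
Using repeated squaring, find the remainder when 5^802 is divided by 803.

707

5^1 ≡ 5 (mod 803)
5^2 ≡ 5^2 = 25 ≡ 25 (mod 803)
5^4 ≡ 25^2 = 625 ≡ 625 (mod 803)
5^8 ≡ 625^2 = 390625 ≡ 367 (mod 803)
5^16 ≡ 367^2 = 134689 ≡ 588 (mod 803)
5^32 ≡ 588^2 = 345744 ≡ 454 (mod 803)
5^64 ≡ 454^2 = 206116 ≡ 548 (mod 803)
5^128 ≡ 548^2 = 300304 ≡ 785 (mod 803)
5^256 ≡ 785^2 = 616225 ≡ 324 (mod 803)
5^512 ≡ 324^2 = 104976 ≡ 586 (mod 803)
802 = 512 + 256 + 32 + 2 in binary powers of 2.
So 5^802 ≡ 586 · 324 · 454 · 25 ≡ 707 (mod 803).
Since 707 ≠ 1, base 5 is a Fermat witness: 803 is composite.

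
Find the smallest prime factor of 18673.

18673 is odd.
Digit sum 25, not divisible by 3.
Ends in 3: not divisible by 5.
7: 18673 = 7·2667 + 4
11: 18673 = 11·1697 + 6
13: 18673 = 13·1436 + 5
17: 18673 = 17·1098 + 7
19: 18673 = 19·982 + 15
23: 18673 = 23·811 + 20
29: 18673 = 29·643 + 26
31: 18673 = 31·602 + 11
37: 18673 = 37·504 + 25
41: 18673 = 41·455 + 18
43: 18673 = 43·434 + 11
47: 18673 = 47·397 + 14
53: 18673 = 53·352 + 17
59: 18673 = 59·316 + 29
61: 18673 = 61·306 + 7
67: 18673 = 67·278 + 47
71: 18673 = 71·263

71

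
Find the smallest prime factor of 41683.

41683 is odd.
Digit sum 22, not divisible by 3.
Ends in 3: not divisible by 5.
7: 41683 = 7·5954 + 5
11: 41683 = 11·3789 + 4
13: 41683 = 13·3206 + 5
17: 41683 = 17·2451 + 16
19: 41683 = 19·2193 + 16
23: 41683 = 23·1812 + 7
29: 41683 = 29·1437 + 10
31: 41683 = 31·1344 + 19
37: 41683 = 37·1126 + 21
41: 41683 = 41·1016 + 27
43: 41683 = 43·969 + 16
47: 41683 = 47·886 + 41
53: 41683 = 53·786 + 25
59: 41683 = 59·706 + 29
61: 41683 = 61·683 + 20
67: 41683 = 67·622 + 9
71: 41683 = 71·587 + 6
73: 41683 = 73·571

73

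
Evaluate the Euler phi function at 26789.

22176

Factor: 26789 = 7 · 43 · 89.
φ(26789) = (7−1) · (43−1) · (89−1) = 6 · 42 · 88 = 22176.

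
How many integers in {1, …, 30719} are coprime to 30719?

26496

Factor: 30719 = 13 · 17 · 139.
φ(30719) = (13−1) · (17−1) · (139−1) = 12 · 16 · 138 = 26496.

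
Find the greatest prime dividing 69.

23

69 = 3 · 23
23 is prime.
So 69 = 3 · 23; the largest prime factor is 23.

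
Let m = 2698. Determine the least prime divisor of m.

2

2698 is even: 2 divides it.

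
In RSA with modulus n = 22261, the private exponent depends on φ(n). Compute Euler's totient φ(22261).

21952

Factor: 22261 = 113 · 197.
φ(22261) = (113−1) · (197−1) = 112 · 196 = 21952.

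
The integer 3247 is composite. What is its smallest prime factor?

17

3247 is odd.
Digit sum 16, not divisible by 3.
Ends in 7: not divisible by 5.
7: 3247 = 7·463 + 6
11: 3247 = 11·295 + 2
13: 3247 = 13·249 + 10
17: 3247 = 17·191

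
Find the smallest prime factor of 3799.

3799 is odd.
Digit sum 28, not divisible by 3.
Ends in 9: not divisible by 5.
7: 3799 = 7·542 + 5
11: 3799 = 11·345 + 4
13: 3799 = 13·292 + 3
17: 3799 = 17·223 + 8
19: 3799 = 19·199 + 18
23: 3799 = 23·165 + 4
29: 3799 = 29·131

29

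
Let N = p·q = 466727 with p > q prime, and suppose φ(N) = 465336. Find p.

829

φ(n) = (p−1)(q−1) = n − (p+q) + 1, so p + q = 466727 − 465336 + 1 = 1392.
p and q are the roots of t² − 1392t + 466727 = 0.
Discriminant: 1392² − 4·466727 = 1937664 − 1866908 = 70756; √70756 = 266.
q = (1392 − 266)/2 = 563, p = (1392 + 266)/2 = 829.
Check: 563 · 829 = 466727.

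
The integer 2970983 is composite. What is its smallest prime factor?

41

2970983 is odd.
Digit sum 38, not divisible by 3.
Ends in 3: not divisible by 5.
7: 2970983 = 7·424426 + 1
11: 2970983 = 11·270089 + 4
13: 2970983 = 13·228537 + 2
17: 2970983 = 17·174763 + 12
19: 2970983 = 19·156367 + 10
23: 2970983 = 23·129173 + 4
29: 2970983 = 29·102447 + 20
31: 2970983 = 31·95838 + 5
37: 2970983 = 37·80296 + 31
41: 2970983 = 41·72463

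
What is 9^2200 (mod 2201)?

1741

9^1 ≡ 9 (mod 2201)
9^2 ≡ 9^2 = 81 ≡ 81 (mod 2201)
9^4 ≡ 81^2 = 6561 ≡ 2159 (mod 2201)
9^8 ≡ 2159^2 = 4661281 ≡ 1764 (mod 2201)
9^16 ≡ 1764^2 = 3111696 ≡ 1683 (mod 2201)
9^32 ≡ 1683^2 = 2832489 ≡ 2003 (mod 2201)
9^64 ≡ 2003^2 = 4012009 ≡ 1787 (mod 2201)
9^128 ≡ 1787^2 = 3193369 ≡ 1919 (mod 2201)
9^256 ≡ 1919^2 = 3682561 ≡ 288 (mod 2201)
9^512 ≡ 288^2 = 82944 ≡ 1507 (mod 2201)
9^1024 ≡ 1507^2 = 2271049 ≡ 1818 (mod 2201)
9^2048 ≡ 1818^2 = 3305124 ≡ 1423 (mod 2201)
2200 = 2048 + 128 + 16 + 8 in binary powers of 2.
So 9^2200 ≡ 1423 · 1919 · 1683 · 1764 ≡ 1741 (mod 2201).
Since 1741 ≠ 1, base 9 is a Fermat witness: 2201 is composite.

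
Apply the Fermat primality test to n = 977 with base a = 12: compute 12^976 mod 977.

12^1 ≡ 12 (mod 977)
12^2 ≡ 12^2 = 144 ≡ 144 (mod 977)
12^4 ≡ 144^2 = 20736 ≡ 219 (mod 977)
12^8 ≡ 219^2 = 47961 ≡ 88 (mod 977)
12^16 ≡ 88^2 = 7744 ≡ 905 (mod 977)
12^32 ≡ 905^2 = 819025 ≡ 299 (mod 977)
12^64 ≡ 299^2 = 89401 ≡ 494 (mod 977)
12^128 ≡ 494^2 = 244036 ≡ 763 (mod 977)
12^256 ≡ 763^2 = 582169 ≡ 854 (mod 977)
12^512 ≡ 854^2 = 729316 ≡ 474 (mod 977)
976 = 512 + 256 + 128 + 64 + 16 in binary powers of 2.
So 12^976 ≡ 474 · 854 · 763 · 494 · 905 ≡ 1 (mod 977).
Since the result is 1, base 12 gives no evidence that 977 is composite.

1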